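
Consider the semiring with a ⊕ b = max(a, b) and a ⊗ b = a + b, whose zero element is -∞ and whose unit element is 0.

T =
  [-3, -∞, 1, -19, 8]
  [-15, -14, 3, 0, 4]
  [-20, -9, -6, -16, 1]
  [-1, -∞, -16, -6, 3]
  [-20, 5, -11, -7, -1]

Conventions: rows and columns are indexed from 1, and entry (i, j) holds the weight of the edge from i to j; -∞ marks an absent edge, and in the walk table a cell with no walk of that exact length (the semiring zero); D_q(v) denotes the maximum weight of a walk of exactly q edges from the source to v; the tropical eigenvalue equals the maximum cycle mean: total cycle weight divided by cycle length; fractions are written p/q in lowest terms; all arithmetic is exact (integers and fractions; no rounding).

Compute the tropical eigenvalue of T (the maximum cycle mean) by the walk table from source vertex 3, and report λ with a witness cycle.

q=0: [-∞, -∞, 0, -∞, -∞]
q=1: [-20, -9, -6, -16, 1]
q=2: [-17, 6, -6, -6, 0]
q=3: [-7, 5, 9, 6, 10]
q=4: [5, 15, 8, 5, 10]
q=5: [4, 15, 18, 15, 19]
Optimal cycle mean attained by: cycle 2->5->2, total 4 + 5, length 2.
Answer: λ = 9/2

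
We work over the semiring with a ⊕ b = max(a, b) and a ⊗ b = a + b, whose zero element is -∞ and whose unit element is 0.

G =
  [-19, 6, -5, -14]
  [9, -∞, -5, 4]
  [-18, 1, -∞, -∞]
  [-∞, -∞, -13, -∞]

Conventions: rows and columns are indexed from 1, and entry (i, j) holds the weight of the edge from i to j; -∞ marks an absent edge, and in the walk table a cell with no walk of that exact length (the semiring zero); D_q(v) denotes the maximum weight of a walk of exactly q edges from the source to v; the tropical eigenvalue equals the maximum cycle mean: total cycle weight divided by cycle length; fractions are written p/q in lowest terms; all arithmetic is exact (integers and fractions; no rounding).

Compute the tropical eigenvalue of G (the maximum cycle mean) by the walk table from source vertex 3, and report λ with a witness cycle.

q=0: [-∞, -∞, 0, -∞]
q=1: [-18, 1, -∞, -∞]
q=2: [10, -12, -4, 5]
q=3: [-3, 16, 5, -4]
q=4: [25, 6, 11, 20]
Optimal cycle mean attained by: cycle 1->2->1, total 6 + 9, length 2.
Answer: λ = 15/2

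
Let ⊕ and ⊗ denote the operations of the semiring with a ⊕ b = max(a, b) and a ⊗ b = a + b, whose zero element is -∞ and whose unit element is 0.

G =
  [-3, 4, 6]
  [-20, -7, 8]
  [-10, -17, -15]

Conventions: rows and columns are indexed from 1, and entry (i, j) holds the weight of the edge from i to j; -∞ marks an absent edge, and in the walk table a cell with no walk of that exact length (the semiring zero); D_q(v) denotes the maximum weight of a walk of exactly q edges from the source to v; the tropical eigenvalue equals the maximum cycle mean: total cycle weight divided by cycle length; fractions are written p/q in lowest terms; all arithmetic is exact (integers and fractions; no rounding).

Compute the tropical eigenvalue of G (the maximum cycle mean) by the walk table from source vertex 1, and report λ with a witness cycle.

q=0: [0, -∞, -∞]
q=1: [-3, 4, 6]
q=2: [-4, 1, 12]
q=3: [2, 0, 9]
Optimal cycle mean attained by: cycle 1->2->3->1, total 4 + 8 + (-10), length 3.
Answer: λ = 2/3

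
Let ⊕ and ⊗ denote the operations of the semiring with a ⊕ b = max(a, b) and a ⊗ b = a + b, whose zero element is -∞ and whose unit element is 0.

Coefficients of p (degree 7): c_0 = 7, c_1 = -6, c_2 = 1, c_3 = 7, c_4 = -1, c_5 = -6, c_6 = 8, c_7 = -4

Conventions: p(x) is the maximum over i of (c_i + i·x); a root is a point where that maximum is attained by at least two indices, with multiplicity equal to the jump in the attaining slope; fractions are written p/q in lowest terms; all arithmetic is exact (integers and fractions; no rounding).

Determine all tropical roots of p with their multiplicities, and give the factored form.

hull edge (i=0, c=7) to (i=6, c=8): slope 1/6, span 6
hull edge (i=6, c=8) to (i=7, c=-4): slope -12, span 1
Factored form: p(x) = -4 ⊗ (x ⊕ (-1/6)) ⊗ (x ⊕ (-1/6)) ⊗ (x ⊕ (-1/6)) ⊗ (x ⊕ (-1/6)) ⊗ (x ⊕ (-1/6)) ⊗ (x ⊕ (-1/6)) ⊗ (x ⊕ 12)
Answer: roots = -1/6 (mult 6), 12 (mult 1)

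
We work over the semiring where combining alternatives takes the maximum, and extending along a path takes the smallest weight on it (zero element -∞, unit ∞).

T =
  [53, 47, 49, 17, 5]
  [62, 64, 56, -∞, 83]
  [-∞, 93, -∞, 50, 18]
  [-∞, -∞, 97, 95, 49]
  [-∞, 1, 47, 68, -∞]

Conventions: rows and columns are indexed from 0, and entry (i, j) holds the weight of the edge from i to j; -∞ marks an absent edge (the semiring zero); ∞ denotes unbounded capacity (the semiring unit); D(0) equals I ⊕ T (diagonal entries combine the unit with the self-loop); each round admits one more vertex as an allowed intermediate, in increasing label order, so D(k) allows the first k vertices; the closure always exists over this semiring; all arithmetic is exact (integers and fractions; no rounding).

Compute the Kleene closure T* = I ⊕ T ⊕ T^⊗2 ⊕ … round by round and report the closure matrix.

D(0):
  [∞, 47, 49, 17, 5]
  [62, ∞, 56, -∞, 83]
  [-∞, 93, ∞, 50, 18]
  [-∞, -∞, 97, ∞, 49]
  [-∞, 1, 47, 68, ∞]
D(1):
  [∞, 47, 49, 17, 5]
  [62, ∞, 56, 17, 83]
  [-∞, 93, ∞, 50, 18]
  [-∞, -∞, 97, ∞, 49]
  [-∞, 1, 47, 68, ∞]
D(2):
  [∞, 47, 49, 17, 47]
  [62, ∞, 56, 17, 83]
  [62, 93, ∞, 50, 83]
  [-∞, -∞, 97, ∞, 49]
  [1, 1, 47, 68, ∞]
D(3):
  [∞, 49, 49, 49, 49]
  [62, ∞, 56, 50, 83]
  [62, 93, ∞, 50, 83]
  [62, 93, 97, ∞, 83]
  [47, 47, 47, 68, ∞]
D(4):
  [∞, 49, 49, 49, 49]
  [62, ∞, 56, 50, 83]
  [62, 93, ∞, 50, 83]
  [62, 93, 97, ∞, 83]
  [62, 68, 68, 68, ∞]
D(5):
  [∞, 49, 49, 49, 49]
  [62, ∞, 68, 68, 83]
  [62, 93, ∞, 68, 83]
  [62, 93, 97, ∞, 83]
  [62, 68, 68, 68, ∞]
Answer: T* = [[∞, 49, 49, 49, 49], [62, ∞, 68, 68, 83], [62, 93, ∞, 68, 83], [62, 93, 97, ∞, 83], [62, 68, 68, 68, ∞]]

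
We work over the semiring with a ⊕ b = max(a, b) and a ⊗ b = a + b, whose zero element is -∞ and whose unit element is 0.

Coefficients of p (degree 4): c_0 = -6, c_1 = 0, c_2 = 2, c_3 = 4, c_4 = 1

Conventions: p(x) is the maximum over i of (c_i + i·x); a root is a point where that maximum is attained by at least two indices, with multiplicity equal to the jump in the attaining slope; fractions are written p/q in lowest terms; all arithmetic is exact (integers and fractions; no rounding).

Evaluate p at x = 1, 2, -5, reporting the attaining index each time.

p(1) = max(-6+0·1=-6, 0+1·1=1, 2+2·1=4, 4+3·1=7, 1+4·1=5) = 7 (attained by i=3)
p(2) = max(-6+0·2=-6, 0+1·2=2, 2+2·2=6, 4+3·2=10, 1+4·2=9) = 10 (attained by i=3)
p(-5) = max(-6+0·(-5)=-6, 0+1·(-5)=-5, 2+2·(-5)=-8, 4+3·(-5)=-11, 1+4·(-5)=-19) = -5 (attained by i=1)
Answer: p(1) = 7; p(2) = 10; p(-5) = -5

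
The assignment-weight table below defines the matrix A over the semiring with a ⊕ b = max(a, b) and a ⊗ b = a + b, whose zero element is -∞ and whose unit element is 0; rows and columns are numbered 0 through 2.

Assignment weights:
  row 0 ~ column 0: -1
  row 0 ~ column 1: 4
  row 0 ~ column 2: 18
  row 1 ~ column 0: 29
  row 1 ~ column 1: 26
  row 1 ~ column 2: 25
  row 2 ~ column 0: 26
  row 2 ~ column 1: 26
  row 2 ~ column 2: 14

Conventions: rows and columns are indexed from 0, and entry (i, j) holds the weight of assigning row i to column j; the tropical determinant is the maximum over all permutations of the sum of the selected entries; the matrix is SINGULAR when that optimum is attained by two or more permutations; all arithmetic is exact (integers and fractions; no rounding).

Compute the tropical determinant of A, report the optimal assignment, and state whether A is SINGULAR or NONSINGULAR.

σ = (0, 1, 2): (-1) + 26 + 14 = 39
σ = (0, 2, 1): (-1) + 25 + 26 = 50
σ = (1, 0, 2): 4 + 29 + 14 = 47
σ = (1, 2, 0): 4 + 25 + 26 = 55
σ = (2, 0, 1): 18 + 29 + 26 = 73
σ = (2, 1, 0): 18 + 26 + 26 = 70
Optimal value attained by: σ = (2, 0, 1).
Answer: det⊕(A) = 73; verdict: NONSINGULAR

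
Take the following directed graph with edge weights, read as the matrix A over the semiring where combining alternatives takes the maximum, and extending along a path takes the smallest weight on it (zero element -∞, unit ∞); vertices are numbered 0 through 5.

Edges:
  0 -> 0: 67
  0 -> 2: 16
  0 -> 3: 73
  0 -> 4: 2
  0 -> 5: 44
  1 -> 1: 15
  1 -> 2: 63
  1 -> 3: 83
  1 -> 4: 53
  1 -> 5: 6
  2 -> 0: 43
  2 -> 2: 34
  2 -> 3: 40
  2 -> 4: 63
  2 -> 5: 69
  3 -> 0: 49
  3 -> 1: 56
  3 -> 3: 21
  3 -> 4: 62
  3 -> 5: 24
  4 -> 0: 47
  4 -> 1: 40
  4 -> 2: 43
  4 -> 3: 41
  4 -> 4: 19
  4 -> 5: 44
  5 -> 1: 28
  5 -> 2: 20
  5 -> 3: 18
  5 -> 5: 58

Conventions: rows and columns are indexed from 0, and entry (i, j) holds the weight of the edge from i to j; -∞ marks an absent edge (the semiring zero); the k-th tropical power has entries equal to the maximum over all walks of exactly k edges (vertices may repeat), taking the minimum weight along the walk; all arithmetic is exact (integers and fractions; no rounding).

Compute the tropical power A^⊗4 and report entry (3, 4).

A^⊗2:
  [67, 56, 20, 67, 62, 44]
  [49, 56, 43, 41, 63, 63]
  [47, 40, 43, 43, 40, 58]
  [49, 40, 56, 56, 53, 44]
  [47, 41, 40, 47, 43, 44]
  [20, 28, 28, 28, 28, 58]
A^⊗3:
  [67, 56, 56, 67, 62, 44]
  [49, 41, 56, 56, 53, 58]
  [47, 43, 40, 47, 43, 58]
  [49, 56, 43, 49, 56, 56]
  [47, 47, 43, 47, 47, 44]
  [28, 28, 28, 28, 28, 58]
A^⊗4:
  [67, 56, 56, 67, 62, 56]
  [49, 56, 43, 49, 56, 58]
  [47, 47, 43, 47, 47, 58]
  [49, 49, 56, 56, 53, 56]
  [47, 47, 47, 47, 47, 44]
  [28, 28, 28, 28, 28, 58]
Key observation: the optimum is the walk 3->1->3->1->4, with weight 56 min 83 min 56 min 53 = 53.
Optimal value attained by: walk 3->1->3->1->4.
Answer: (A^⊗4)[3][4] = 53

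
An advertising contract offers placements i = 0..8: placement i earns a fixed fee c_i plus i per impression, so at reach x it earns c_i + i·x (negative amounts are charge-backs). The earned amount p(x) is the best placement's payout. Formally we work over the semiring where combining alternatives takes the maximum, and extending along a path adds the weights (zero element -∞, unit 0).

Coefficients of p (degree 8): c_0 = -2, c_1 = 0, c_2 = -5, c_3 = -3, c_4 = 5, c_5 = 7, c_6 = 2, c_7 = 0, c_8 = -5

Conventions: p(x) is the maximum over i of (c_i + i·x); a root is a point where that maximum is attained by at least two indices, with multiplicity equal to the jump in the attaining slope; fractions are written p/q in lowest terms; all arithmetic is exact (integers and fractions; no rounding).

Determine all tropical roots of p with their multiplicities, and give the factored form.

hull edge (i=0, c=-2) to (i=1, c=0): slope 2, span 1
hull edge (i=1, c=0) to (i=5, c=7): slope 7/4, span 4
hull edge (i=5, c=7) to (i=7, c=0): slope -7/2, span 2
hull edge (i=7, c=0) to (i=8, c=-5): slope -5, span 1
Factored form: p(x) = -5 ⊗ (x ⊕ (-2)) ⊗ (x ⊕ (-7/4)) ⊗ (x ⊕ (-7/4)) ⊗ (x ⊕ (-7/4)) ⊗ (x ⊕ (-7/4)) ⊗ (x ⊕ 7/2) ⊗ (x ⊕ 7/2) ⊗ (x ⊕ 5)
Answer: roots = -2 (mult 1), -7/4 (mult 4), 7/2 (mult 2), 5 (mult 1)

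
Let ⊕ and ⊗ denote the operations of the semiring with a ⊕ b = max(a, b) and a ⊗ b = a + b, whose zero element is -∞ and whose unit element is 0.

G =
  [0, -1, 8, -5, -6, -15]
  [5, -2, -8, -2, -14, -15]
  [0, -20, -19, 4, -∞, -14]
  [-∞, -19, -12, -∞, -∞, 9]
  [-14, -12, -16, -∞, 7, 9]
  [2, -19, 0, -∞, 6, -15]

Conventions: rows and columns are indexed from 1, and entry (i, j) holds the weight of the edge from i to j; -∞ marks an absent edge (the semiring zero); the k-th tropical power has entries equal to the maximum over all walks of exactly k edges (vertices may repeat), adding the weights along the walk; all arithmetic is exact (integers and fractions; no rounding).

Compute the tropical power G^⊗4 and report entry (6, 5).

G^⊗2:
  [8, -1, 8, 12, 1, 4]
  [5, 4, 13, 0, -1, 7]
  [0, -1, 8, -5, -6, 13]
  [11, -10, 9, -8, 15, -6]
  [11, -5, 9, -12, 15, 16]
  [2, 1, 10, 4, 13, 15]
G^⊗3:
  [8, 7, 16, 12, 10, 21]
  [13, 4, 13, 17, 13, 9]
  [15, -1, 13, 12, 19, 4]
  [11, 10, 19, 13, 22, 24]
  [18, 10, 19, 13, 22, 24]
  [17, 1, 15, 14, 21, 22]
G^⊗4:
  [23, 7, 21, 20, 27, 21]
  [13, 12, 21, 17, 20, 26]
  [15, 14, 23, 17, 26, 28]
  [26, 10, 24, 23, 30, 31]
  [26, 17, 26, 23, 30, 31]
  [24, 16, 25, 19, 28, 30]
Key observation: the optimum is the walk 6->5->5->6->5, with weight 6 + 7 + 9 + 6 = 28.
Optimal value attained by: walk 6->5->5->6->5.
Answer: (G^⊗4)[6][5] = 28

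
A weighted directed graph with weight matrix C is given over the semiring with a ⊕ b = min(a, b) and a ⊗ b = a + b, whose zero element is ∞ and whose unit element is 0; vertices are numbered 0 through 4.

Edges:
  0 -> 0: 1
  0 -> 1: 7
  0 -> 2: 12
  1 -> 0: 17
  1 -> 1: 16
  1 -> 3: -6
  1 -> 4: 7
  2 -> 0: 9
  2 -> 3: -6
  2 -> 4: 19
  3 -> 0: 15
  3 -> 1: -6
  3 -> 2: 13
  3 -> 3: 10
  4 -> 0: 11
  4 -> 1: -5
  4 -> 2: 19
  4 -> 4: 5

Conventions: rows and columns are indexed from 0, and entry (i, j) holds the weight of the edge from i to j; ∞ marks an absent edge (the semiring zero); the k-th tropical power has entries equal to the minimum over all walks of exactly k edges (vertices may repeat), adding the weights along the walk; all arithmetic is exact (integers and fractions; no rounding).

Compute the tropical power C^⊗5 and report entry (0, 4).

C^⊗2:
  [2, 8, 13, 1, 14]
  [9, -12, 7, 4, 12]
  [9, -12, 7, 4, 24]
  [11, 4, 23, -12, 1]
  [12, 0, 23, -11, 2]
C^⊗3:
  [3, -5, 14, 2, 15]
  [5, -2, 17, -18, -5]
  [5, -2, 17, -18, -5]
  [3, -18, 1, -2, 6]
  [4, -17, 2, -6, 7]
C^⊗4:
  [4, -4, 15, -11, 2]
  [-3, -24, -5, -8, 0]
  [-3, -24, -5, -8, 0]
  [-1, -8, 11, -24, -11]
  [0, -12, 7, -23, -10]
C^⊗5:
  [4, -17, 2, -10, 3]
  [-7, -14, 5, -30, -17]
  [-7, -14, 5, -30, -17]
  [-9, -30, -11, -14, -6]
  [-8, -29, -10, -18, -5]
Key observation: the optimum is the walk 0->0->1->3->1->4, with weight 1 + 7 + (-6) + (-6) + 7 = 3.
Optimal value attained by: walk 0->0->1->3->1->4.
Answer: (C^⊗5)[0][4] = 3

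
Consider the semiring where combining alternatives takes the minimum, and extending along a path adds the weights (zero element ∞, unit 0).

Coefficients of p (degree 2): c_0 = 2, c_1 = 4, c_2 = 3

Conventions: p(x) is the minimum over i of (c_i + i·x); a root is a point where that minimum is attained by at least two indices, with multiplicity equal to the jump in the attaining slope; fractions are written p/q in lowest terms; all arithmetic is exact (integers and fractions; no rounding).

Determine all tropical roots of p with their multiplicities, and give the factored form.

hull edge (i=0, c=2) to (i=2, c=3): slope 1/2, span 2
Factored form: p(x) = 3 ⊗ (x ⊕ (-1/2)) ⊗ (x ⊕ (-1/2))
Answer: roots = -1/2 (mult 2)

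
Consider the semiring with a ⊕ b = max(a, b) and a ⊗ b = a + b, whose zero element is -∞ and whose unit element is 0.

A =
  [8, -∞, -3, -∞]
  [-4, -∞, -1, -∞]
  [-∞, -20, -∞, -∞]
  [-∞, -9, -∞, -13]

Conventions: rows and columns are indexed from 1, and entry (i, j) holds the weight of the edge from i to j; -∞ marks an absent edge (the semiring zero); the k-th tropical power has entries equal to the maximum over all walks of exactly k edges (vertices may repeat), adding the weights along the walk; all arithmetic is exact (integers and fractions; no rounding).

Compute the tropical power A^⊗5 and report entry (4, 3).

A^⊗2:
  [16, -23, 5, -∞]
  [4, -21, -7, -∞]
  [-24, -∞, -21, -∞]
  [-13, -22, -10, -26]
A^⊗3:
  [24, -15, 13, -∞]
  [12, -27, 1, -∞]
  [-16, -41, -27, -∞]
  [-5, -30, -16, -39]
A^⊗4:
  [32, -7, 21, -∞]
  [20, -19, 9, -∞]
  [-8, -47, -19, -∞]
  [3, -36, -8, -52]
A^⊗5:
  [40, 1, 29, -∞]
  [28, -11, 17, -∞]
  [0, -39, -11, -∞]
  [11, -28, 0, -65]
Key observation: the optimum is the walk 4->2->1->1->1->3, with weight (-9) + (-4) + 8 + 8 + (-3) = 0.
Optimal value attained by: walk 4->2->1->1->1->3.
Answer: (A^⊗5)[4][3] = 0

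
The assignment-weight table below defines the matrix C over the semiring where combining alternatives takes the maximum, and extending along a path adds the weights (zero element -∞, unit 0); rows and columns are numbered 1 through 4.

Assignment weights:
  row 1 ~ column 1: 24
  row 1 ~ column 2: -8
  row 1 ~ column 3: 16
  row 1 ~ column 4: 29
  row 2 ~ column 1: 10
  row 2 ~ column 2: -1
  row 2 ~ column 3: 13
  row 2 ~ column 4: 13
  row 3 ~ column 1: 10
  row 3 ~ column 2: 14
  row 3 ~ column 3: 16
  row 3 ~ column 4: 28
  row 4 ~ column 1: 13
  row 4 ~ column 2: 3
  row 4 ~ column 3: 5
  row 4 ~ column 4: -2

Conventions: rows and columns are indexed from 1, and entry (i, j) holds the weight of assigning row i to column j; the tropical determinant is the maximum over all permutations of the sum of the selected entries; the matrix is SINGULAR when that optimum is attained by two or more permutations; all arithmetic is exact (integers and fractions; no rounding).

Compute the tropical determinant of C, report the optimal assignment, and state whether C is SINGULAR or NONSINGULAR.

σ = (1, 2, 3, 4): 24 + (-1) + 16 + (-2) = 37
σ = (1, 2, 4, 3): 24 + (-1) + 28 + 5 = 56
σ = (1, 3, 2, 4): 24 + 13 + 14 + (-2) = 49
σ = (1, 3, 4, 2): 24 + 13 + 28 + 3 = 68
σ = (1, 4, 2, 3): 24 + 13 + 14 + 5 = 56
σ = (1, 4, 3, 2): 24 + 13 + 16 + 3 = 56
σ = (2, 1, 3, 4): (-8) + 10 + 16 + (-2) = 16
σ = (2, 1, 4, 3): (-8) + 10 + 28 + 5 = 35
σ = (2, 3, 1, 4): (-8) + 13 + 10 + (-2) = 13
σ = (2, 3, 4, 1): (-8) + 13 + 28 + 13 = 46
σ = (2, 4, 1, 3): (-8) + 13 + 10 + 5 = 20
σ = (2, 4, 3, 1): (-8) + 13 + 16 + 13 = 34
σ = (3, 1, 2, 4): 16 + 10 + 14 + (-2) = 38
σ = (3, 1, 4, 2): 16 + 10 + 28 + 3 = 57
σ = (3, 2, 1, 4): 16 + (-1) + 10 + (-2) = 23
σ = (3, 2, 4, 1): 16 + (-1) + 28 + 13 = 56
σ = (3, 4, 1, 2): 16 + 13 + 10 + 3 = 42
σ = (3, 4, 2, 1): 16 + 13 + 14 + 13 = 56
σ = (4, 1, 2, 3): 29 + 10 + 14 + 5 = 58
σ = (4, 1, 3, 2): 29 + 10 + 16 + 3 = 58
σ = (4, 2, 1, 3): 29 + (-1) + 10 + 5 = 43
σ = (4, 2, 3, 1): 29 + (-1) + 16 + 13 = 57
σ = (4, 3, 1, 2): 29 + 13 + 10 + 3 = 55
σ = (4, 3, 2, 1): 29 + 13 + 14 + 13 = 69
Optimal value attained by: σ = (4, 3, 2, 1).
Answer: det⊕(C) = 69; verdict: NONSINGULAR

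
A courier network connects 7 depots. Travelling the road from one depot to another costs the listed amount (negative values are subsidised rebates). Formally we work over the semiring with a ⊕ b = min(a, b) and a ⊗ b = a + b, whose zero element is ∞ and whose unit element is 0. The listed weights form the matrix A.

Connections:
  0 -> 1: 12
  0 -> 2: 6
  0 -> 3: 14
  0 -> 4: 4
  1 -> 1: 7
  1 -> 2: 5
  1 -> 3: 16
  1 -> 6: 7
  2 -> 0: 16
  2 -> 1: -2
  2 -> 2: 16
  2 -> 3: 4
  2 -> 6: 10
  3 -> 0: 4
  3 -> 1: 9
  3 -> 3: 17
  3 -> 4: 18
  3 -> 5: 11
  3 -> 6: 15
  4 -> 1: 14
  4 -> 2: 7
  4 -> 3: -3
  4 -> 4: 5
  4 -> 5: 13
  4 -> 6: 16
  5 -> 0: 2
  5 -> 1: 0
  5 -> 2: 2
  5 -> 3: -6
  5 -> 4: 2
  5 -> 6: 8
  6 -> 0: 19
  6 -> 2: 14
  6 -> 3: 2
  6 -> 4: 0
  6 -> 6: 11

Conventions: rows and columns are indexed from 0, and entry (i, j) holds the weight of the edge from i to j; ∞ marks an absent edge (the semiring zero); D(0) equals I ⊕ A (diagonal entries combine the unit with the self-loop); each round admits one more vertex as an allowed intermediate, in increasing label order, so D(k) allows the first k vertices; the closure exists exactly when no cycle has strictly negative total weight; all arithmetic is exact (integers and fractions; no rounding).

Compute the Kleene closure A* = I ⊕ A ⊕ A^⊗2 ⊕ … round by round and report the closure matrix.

D(0):
  [0, 12, 6, 14, 4, ∞, ∞]
  [∞, 0, 5, 16, ∞, ∞, 7]
  [16, -2, 0, 4, ∞, ∞, 10]
  [4, 9, ∞, 0, 18, 11, 15]
  [∞, 14, 7, -3, 0, 13, 16]
  [2, 0, 2, -6, 2, 0, 8]
  [19, ∞, 14, 2, 0, ∞, 0]
D(1):
  [0, 12, 6, 14, 4, ∞, ∞]
  [∞, 0, 5, 16, ∞, ∞, 7]
  [16, -2, 0, 4, 20, ∞, 10]
  [4, 9, 10, 0, 8, 11, 15]
  [∞, 14, 7, -3, 0, 13, 16]
  [2, 0, 2, -6, 2, 0, 8]
  [19, 31, 14, 2, 0, ∞, 0]
D(2):
  [0, 12, 6, 14, 4, ∞, 19]
  [∞, 0, 5, 16, ∞, ∞, 7]
  [16, -2, 0, 4, 20, ∞, 5]
  [4, 9, 10, 0, 8, 11, 15]
  [∞, 14, 7, -3, 0, 13, 16]
  [2, 0, 2, -6, 2, 0, 7]
  [19, 31, 14, 2, 0, ∞, 0]
D(3):
  [0, 4, 6, 10, 4, ∞, 11]
  [21, 0, 5, 9, 25, ∞, 7]
  [16, -2, 0, 4, 20, ∞, 5]
  [4, 8, 10, 0, 8, 11, 15]
  [23, 5, 7, -3, 0, 13, 12]
  [2, 0, 2, -6, 2, 0, 7]
  [19, 12, 14, 2, 0, ∞, 0]
D(4):
  [0, 4, 6, 10, 4, 21, 11]
  [13, 0, 5, 9, 17, 20, 7]
  [8, -2, 0, 4, 12, 15, 5]
  [4, 8, 10, 0, 8, 11, 15]
  [1, 5, 7, -3, 0, 8, 12]
  [-2, 0, 2, -6, 2, 0, 7]
  [6, 10, 12, 2, 0, 13, 0]
D(5):
  [0, 4, 6, 1, 4, 12, 11]
  [13, 0, 5, 9, 17, 20, 7]
  [8, -2, 0, 4, 12, 15, 5]
  [4, 8, 10, 0, 8, 11, 15]
  [1, 5, 7, -3, 0, 8, 12]
  [-2, 0, 2, -6, 2, 0, 7]
  [1, 5, 7, -3, 0, 8, 0]
D(6):
  [0, 4, 6, 1, 4, 12, 11]
  [13, 0, 5, 9, 17, 20, 7]
  [8, -2, 0, 4, 12, 15, 5]
  [4, 8, 10, 0, 8, 11, 15]
  [1, 5, 7, -3, 0, 8, 12]
  [-2, 0, 2, -6, 2, 0, 7]
  [1, 5, 7, -3, 0, 8, 0]
D(7):
  [0, 4, 6, 1, 4, 12, 11]
  [8, 0, 5, 4, 7, 15, 7]
  [6, -2, 0, 2, 5, 13, 5]
  [4, 8, 10, 0, 8, 11, 15]
  [1, 5, 7, -3, 0, 8, 12]
  [-2, 0, 2, -6, 2, 0, 7]
  [1, 5, 7, -3, 0, 8, 0]
Answer: A* = [[0, 4, 6, 1, 4, 12, 11], [8, 0, 5, 4, 7, 15, 7], [6, -2, 0, 2, 5, 13, 5], [4, 8, 10, 0, 8, 11, 15], [1, 5, 7, -3, 0, 8, 12], [-2, 0, 2, -6, 2, 0, 7], [1, 5, 7, -3, 0, 8, 0]]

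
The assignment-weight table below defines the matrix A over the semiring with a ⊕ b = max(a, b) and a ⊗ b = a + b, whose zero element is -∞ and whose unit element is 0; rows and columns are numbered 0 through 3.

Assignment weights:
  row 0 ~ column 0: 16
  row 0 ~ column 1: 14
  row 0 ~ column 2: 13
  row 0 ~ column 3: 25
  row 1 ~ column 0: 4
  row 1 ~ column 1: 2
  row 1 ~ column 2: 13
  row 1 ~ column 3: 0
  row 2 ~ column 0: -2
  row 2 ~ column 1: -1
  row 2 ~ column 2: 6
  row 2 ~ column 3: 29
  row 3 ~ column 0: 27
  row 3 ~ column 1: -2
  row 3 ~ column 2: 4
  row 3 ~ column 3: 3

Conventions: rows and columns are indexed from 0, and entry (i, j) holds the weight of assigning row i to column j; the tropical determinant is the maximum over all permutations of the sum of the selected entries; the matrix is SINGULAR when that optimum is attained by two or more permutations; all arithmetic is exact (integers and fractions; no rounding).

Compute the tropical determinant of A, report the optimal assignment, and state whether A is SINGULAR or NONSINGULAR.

σ = (0, 1, 2, 3): 16 + 2 + 6 + 3 = 27
σ = (0, 1, 3, 2): 16 + 2 + 29 + 4 = 51
σ = (0, 2, 1, 3): 16 + 13 + (-1) + 3 = 31
σ = (0, 2, 3, 1): 16 + 13 + 29 + (-2) = 56
σ = (0, 3, 1, 2): 16 + 0 + (-1) + 4 = 19
σ = (0, 3, 2, 1): 16 + 0 + 6 + (-2) = 20
σ = (1, 0, 2, 3): 14 + 4 + 6 + 3 = 27
σ = (1, 0, 3, 2): 14 + 4 + 29 + 4 = 51
σ = (1, 2, 0, 3): 14 + 13 + (-2) + 3 = 28
σ = (1, 2, 3, 0): 14 + 13 + 29 + 27 = 83
σ = (1, 3, 0, 2): 14 + 0 + (-2) + 4 = 16
σ = (1, 3, 2, 0): 14 + 0 + 6 + 27 = 47
σ = (2, 0, 1, 3): 13 + 4 + (-1) + 3 = 19
σ = (2, 0, 3, 1): 13 + 4 + 29 + (-2) = 44
σ = (2, 1, 0, 3): 13 + 2 + (-2) + 3 = 16
σ = (2, 1, 3, 0): 13 + 2 + 29 + 27 = 71
σ = (2, 3, 0, 1): 13 + 0 + (-2) + (-2) = 9
σ = (2, 3, 1, 0): 13 + 0 + (-1) + 27 = 39
σ = (3, 0, 1, 2): 25 + 4 + (-1) + 4 = 32
σ = (3, 0, 2, 1): 25 + 4 + 6 + (-2) = 33
σ = (3, 1, 0, 2): 25 + 2 + (-2) + 4 = 29
σ = (3, 1, 2, 0): 25 + 2 + 6 + 27 = 60
σ = (3, 2, 0, 1): 25 + 13 + (-2) + (-2) = 34
σ = (3, 2, 1, 0): 25 + 13 + (-1) + 27 = 64
Optimal value attained by: σ = (1, 2, 3, 0).
Answer: det⊕(A) = 83; verdict: NONSINGULAR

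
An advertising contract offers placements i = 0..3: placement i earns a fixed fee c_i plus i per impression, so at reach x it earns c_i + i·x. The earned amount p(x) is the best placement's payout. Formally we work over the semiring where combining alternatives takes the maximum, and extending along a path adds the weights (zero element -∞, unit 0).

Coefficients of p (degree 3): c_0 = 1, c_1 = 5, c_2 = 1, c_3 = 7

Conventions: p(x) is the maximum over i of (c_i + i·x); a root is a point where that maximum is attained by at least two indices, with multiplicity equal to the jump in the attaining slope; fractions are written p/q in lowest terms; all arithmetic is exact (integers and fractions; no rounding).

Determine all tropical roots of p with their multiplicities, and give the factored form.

hull edge (i=0, c=1) to (i=1, c=5): slope 4, span 1
hull edge (i=1, c=5) to (i=3, c=7): slope 1, span 2
Factored form: p(x) = 7 ⊗ (x ⊕ (-4)) ⊗ (x ⊕ (-1)) ⊗ (x ⊕ (-1))
Answer: roots = -4 (mult 1), -1 (mult 2)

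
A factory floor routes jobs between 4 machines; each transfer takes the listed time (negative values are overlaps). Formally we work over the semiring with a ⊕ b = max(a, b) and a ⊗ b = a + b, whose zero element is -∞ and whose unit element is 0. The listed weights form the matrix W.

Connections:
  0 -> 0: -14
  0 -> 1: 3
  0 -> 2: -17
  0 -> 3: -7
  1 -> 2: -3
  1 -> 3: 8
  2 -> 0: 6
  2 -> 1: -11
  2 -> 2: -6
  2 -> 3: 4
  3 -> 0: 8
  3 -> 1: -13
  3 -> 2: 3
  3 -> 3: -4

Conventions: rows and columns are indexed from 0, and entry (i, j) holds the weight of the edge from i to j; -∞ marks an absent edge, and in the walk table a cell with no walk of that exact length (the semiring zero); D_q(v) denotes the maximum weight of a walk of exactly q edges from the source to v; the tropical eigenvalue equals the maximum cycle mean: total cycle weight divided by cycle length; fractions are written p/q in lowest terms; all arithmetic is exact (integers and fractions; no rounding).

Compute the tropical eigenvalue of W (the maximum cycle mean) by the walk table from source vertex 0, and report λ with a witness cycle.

q=0: [0, -∞, -∞, -∞]
q=1: [-14, 3, -17, -7]
q=2: [1, -11, 0, 11]
q=3: [19, 4, 14, 7]
q=4: [20, 22, 10, 18]
Optimal cycle mean attained by: cycle 0->1->3->0, total 3 + 8 + 8, length 3.
Answer: λ = 19/3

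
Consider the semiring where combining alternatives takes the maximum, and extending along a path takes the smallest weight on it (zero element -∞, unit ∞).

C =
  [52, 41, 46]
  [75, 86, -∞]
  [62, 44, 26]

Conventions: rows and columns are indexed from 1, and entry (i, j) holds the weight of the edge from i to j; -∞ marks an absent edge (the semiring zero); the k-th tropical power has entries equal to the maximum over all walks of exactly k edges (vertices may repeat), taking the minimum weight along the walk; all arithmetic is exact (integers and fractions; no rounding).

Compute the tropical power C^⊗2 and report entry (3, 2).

C^⊗2:
  [52, 44, 46]
  [75, 86, 46]
  [52, 44, 46]
Key observation: the optimum is the walk 3->2->2, with weight 44 min 86 = 44.
Optimal value attained by: walk 3->2->2.
Answer: (C^⊗2)[3][2] = 44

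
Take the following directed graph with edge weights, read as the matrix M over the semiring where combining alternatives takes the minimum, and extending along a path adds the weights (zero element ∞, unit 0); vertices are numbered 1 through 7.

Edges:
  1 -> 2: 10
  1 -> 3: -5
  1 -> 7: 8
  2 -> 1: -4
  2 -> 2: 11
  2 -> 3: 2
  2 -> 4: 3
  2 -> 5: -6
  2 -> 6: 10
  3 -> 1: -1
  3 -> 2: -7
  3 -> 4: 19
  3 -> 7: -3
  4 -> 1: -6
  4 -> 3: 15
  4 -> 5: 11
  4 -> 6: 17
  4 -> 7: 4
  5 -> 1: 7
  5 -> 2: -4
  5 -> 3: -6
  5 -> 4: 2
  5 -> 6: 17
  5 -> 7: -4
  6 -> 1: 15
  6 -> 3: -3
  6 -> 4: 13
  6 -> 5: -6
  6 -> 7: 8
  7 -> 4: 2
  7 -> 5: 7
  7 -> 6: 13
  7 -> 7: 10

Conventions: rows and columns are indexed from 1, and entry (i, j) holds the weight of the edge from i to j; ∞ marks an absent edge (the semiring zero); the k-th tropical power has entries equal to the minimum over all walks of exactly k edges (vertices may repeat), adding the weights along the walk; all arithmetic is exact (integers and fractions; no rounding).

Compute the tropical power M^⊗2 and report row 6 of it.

M^⊗2:
  [-6, -12, 12, 10, 4, 20, -8]
  [-3, -10, -12, -4, 4, 11, -10]
  [-11, 4, -6, -4, -13, 3, 7]
  [14, 4, -11, 6, 11, 17, 2]
  [-8, -13, -2, -2, -10, 6, -9]
  [-4, -10, -12, -4, 15, 11, -10]
  [-4, 3, 1, 9, 7, 19, 3]
Answer: row 6 of M^⊗2 = [-4, -10, -12, -4, 15, 11, -10]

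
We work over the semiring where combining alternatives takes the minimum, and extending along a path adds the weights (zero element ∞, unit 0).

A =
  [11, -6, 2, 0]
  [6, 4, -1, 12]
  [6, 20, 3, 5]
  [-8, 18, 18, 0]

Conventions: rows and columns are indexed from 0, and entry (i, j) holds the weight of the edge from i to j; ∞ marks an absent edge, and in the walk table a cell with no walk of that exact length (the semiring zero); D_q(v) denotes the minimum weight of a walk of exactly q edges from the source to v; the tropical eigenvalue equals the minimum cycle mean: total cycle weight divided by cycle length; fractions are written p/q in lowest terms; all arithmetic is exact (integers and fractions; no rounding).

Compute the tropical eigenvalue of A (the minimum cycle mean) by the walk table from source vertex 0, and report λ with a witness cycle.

q=0: [0, ∞, ∞, ∞]
q=1: [11, -6, 2, 0]
q=2: [-8, -2, -7, 0]
q=3: [-8, -14, -6, -8]
q=4: [-16, -14, -15, -8]
Optimal cycle mean attained by: cycle 0->3->0, total 0 + (-8), length 2.
Answer: λ = -4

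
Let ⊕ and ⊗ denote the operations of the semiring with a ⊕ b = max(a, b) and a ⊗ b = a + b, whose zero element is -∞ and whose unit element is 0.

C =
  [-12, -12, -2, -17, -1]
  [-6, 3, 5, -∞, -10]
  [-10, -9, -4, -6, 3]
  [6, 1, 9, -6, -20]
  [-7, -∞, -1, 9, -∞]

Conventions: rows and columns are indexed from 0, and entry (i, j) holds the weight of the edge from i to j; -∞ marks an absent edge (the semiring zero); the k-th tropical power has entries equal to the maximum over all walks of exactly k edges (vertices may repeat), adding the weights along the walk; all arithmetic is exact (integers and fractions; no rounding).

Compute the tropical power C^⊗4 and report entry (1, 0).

C^⊗2:
  [-8, -9, -2, 8, 1]
  [-3, 6, 8, -1, 8]
  [0, -5, 3, 12, -1]
  [0, 4, 6, 3, 12]
  [15, 10, 18, 3, 2]
C^⊗3:
  [14, 9, 17, 10, 1]
  [5, 9, 11, 17, 11]
  [18, 13, 21, 8, 6]
  [9, 7, 12, 21, 9]
  [9, 13, 15, 12, 21]
C^⊗4:
  [16, 12, 19, 11, 20]
  [23, 18, 26, 20, 14]
  [14, 16, 18, 15, 24]
  [27, 22, 30, 18, 15]
  [18, 16, 21, 30, 18]
Key observation: the optimum is the walk 1->2->4->3->0, with weight 5 + 3 + 9 + 6 = 23.
Optimal value attained by: walk 1->2->4->3->0.
Answer: (C^⊗4)[1][0] = 23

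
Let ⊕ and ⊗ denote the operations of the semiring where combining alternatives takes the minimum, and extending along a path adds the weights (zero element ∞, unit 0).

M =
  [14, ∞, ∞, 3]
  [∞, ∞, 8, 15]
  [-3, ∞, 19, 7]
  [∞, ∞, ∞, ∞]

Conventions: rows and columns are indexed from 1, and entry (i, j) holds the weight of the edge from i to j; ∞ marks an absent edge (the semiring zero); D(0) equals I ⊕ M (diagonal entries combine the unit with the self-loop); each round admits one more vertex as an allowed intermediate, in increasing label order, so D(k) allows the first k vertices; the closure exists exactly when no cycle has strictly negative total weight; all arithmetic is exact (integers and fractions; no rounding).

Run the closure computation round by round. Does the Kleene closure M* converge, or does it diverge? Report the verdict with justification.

D(0):
  [0, ∞, ∞, 3]
  [∞, 0, 8, 15]
  [-3, ∞, 0, 7]
  [∞, ∞, ∞, 0]
D(1):
  [0, ∞, ∞, 3]
  [∞, 0, 8, 15]
  [-3, ∞, 0, 0]
  [∞, ∞, ∞, 0]
D(2):
  [0, ∞, ∞, 3]
  [∞, 0, 8, 15]
  [-3, ∞, 0, 0]
  [∞, ∞, ∞, 0]
D(3):
  [0, ∞, ∞, 3]
  [5, 0, 8, 8]
  [-3, ∞, 0, 0]
  [∞, ∞, ∞, 0]
D(4):
  [0, ∞, ∞, 3]
  [5, 0, 8, 8]
  [-3, ∞, 0, 0]
  [∞, ∞, ∞, 0]
Key observation: every diagonal entry stays at the unit through all rounds, so no improving cycle exists.
Answer: CONVERGES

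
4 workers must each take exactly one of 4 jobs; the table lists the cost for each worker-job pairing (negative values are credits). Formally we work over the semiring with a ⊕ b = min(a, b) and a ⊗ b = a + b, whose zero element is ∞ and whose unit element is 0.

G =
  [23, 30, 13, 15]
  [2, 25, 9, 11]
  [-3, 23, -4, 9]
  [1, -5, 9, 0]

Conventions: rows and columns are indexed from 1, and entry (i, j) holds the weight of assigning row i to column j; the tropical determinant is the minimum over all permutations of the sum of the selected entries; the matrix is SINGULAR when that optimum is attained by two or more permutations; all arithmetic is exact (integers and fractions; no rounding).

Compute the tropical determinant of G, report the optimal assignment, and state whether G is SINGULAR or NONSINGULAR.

σ = (1, 2, 3, 4): 23 + 25 + (-4) + 0 = 44
σ = (1, 2, 4, 3): 23 + 25 + 9 + 9 = 66
σ = (1, 3, 2, 4): 23 + 9 + 23 + 0 = 55
σ = (1, 3, 4, 2): 23 + 9 + 9 + (-5) = 36
σ = (1, 4, 2, 3): 23 + 11 + 23 + 9 = 66
σ = (1, 4, 3, 2): 23 + 11 + (-4) + (-5) = 25
σ = (2, 1, 3, 4): 30 + 2 + (-4) + 0 = 28
σ = (2, 1, 4, 3): 30 + 2 + 9 + 9 = 50
σ = (2, 3, 1, 4): 30 + 9 + (-3) + 0 = 36
σ = (2, 3, 4, 1): 30 + 9 + 9 + 1 = 49
σ = (2, 4, 1, 3): 30 + 11 + (-3) + 9 = 47
σ = (2, 4, 3, 1): 30 + 11 + (-4) + 1 = 38
σ = (3, 1, 2, 4): 13 + 2 + 23 + 0 = 38
σ = (3, 1, 4, 2): 13 + 2 + 9 + (-5) = 19
σ = (3, 2, 1, 4): 13 + 25 + (-3) + 0 = 35
σ = (3, 2, 4, 1): 13 + 25 + 9 + 1 = 48
σ = (3, 4, 1, 2): 13 + 11 + (-3) + (-5) = 16
σ = (3, 4, 2, 1): 13 + 11 + 23 + 1 = 48
σ = (4, 1, 2, 3): 15 + 2 + 23 + 9 = 49
σ = (4, 1, 3, 2): 15 + 2 + (-4) + (-5) = 8
σ = (4, 2, 1, 3): 15 + 25 + (-3) + 9 = 46
σ = (4, 2, 3, 1): 15 + 25 + (-4) + 1 = 37
σ = (4, 3, 1, 2): 15 + 9 + (-3) + (-5) = 16
σ = (4, 3, 2, 1): 15 + 9 + 23 + 1 = 48
Optimal value attained by: σ = (4, 1, 3, 2).
Answer: det⊕(G) = 8; verdict: NONSINGULAR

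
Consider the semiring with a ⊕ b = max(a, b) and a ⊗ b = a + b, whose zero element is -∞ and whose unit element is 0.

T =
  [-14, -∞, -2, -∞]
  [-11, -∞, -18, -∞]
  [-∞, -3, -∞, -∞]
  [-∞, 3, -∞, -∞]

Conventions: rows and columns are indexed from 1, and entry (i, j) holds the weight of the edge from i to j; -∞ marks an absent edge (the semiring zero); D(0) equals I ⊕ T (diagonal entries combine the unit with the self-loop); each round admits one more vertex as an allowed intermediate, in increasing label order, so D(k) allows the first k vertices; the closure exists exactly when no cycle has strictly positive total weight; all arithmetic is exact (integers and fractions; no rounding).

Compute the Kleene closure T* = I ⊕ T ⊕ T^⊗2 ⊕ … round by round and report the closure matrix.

D(0):
  [0, -∞, -2, -∞]
  [-11, 0, -18, -∞]
  [-∞, -3, 0, -∞]
  [-∞, 3, -∞, 0]
D(1):
  [0, -∞, -2, -∞]
  [-11, 0, -13, -∞]
  [-∞, -3, 0, -∞]
  [-∞, 3, -∞, 0]
D(2):
  [0, -∞, -2, -∞]
  [-11, 0, -13, -∞]
  [-14, -3, 0, -∞]
  [-8, 3, -10, 0]
D(3):
  [0, -5, -2, -∞]
  [-11, 0, -13, -∞]
  [-14, -3, 0, -∞]
  [-8, 3, -10, 0]
D(4):
  [0, -5, -2, -∞]
  [-11, 0, -13, -∞]
  [-14, -3, 0, -∞]
  [-8, 3, -10, 0]
Answer: T* = [[0, -5, -2, -∞], [-11, 0, -13, -∞], [-14, -3, 0, -∞], [-8, 3, -10, 0]]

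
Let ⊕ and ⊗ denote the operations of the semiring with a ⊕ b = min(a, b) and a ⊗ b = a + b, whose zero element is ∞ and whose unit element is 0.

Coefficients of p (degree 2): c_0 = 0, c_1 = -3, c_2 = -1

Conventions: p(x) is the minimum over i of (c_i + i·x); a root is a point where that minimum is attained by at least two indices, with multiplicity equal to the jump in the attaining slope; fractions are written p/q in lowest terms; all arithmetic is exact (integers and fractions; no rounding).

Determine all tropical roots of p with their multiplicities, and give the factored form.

hull edge (i=0, c=0) to (i=1, c=-3): slope -3, span 1
hull edge (i=1, c=-3) to (i=2, c=-1): slope 2, span 1
Factored form: p(x) = -1 ⊗ (x ⊕ (-2)) ⊗ (x ⊕ 3)
Answer: roots = -2 (mult 1), 3 (mult 1)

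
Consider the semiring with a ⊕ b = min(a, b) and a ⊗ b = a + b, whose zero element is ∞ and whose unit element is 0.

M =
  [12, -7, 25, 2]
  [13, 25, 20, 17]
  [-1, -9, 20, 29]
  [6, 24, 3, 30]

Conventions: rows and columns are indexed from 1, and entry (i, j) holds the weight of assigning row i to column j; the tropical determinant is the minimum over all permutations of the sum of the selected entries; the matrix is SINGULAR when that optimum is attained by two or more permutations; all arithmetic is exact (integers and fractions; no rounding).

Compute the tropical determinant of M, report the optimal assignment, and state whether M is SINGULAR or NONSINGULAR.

σ = (1, 2, 3, 4): 12 + 25 + 20 + 30 = 87
σ = (1, 2, 4, 3): 12 + 25 + 29 + 3 = 69
σ = (1, 3, 2, 4): 12 + 20 + (-9) + 30 = 53
σ = (1, 3, 4, 2): 12 + 20 + 29 + 24 = 85
σ = (1, 4, 2, 3): 12 + 17 + (-9) + 3 = 23
σ = (1, 4, 3, 2): 12 + 17 + 20 + 24 = 73
σ = (2, 1, 3, 4): (-7) + 13 + 20 + 30 = 56
σ = (2, 1, 4, 3): (-7) + 13 + 29 + 3 = 38
σ = (2, 3, 1, 4): (-7) + 20 + (-1) + 30 = 42
σ = (2, 3, 4, 1): (-7) + 20 + 29 + 6 = 48
σ = (2, 4, 1, 3): (-7) + 17 + (-1) + 3 = 12
σ = (2, 4, 3, 1): (-7) + 17 + 20 + 6 = 36
σ = (3, 1, 2, 4): 25 + 13 + (-9) + 30 = 59
σ = (3, 1, 4, 2): 25 + 13 + 29 + 24 = 91
σ = (3, 2, 1, 4): 25 + 25 + (-1) + 30 = 79
σ = (3, 2, 4, 1): 25 + 25 + 29 + 6 = 85
σ = (3, 4, 1, 2): 25 + 17 + (-1) + 24 = 65
σ = (3, 4, 2, 1): 25 + 17 + (-9) + 6 = 39
σ = (4, 1, 2, 3): 2 + 13 + (-9) + 3 = 9
σ = (4, 1, 3, 2): 2 + 13 + 20 + 24 = 59
σ = (4, 2, 1, 3): 2 + 25 + (-1) + 3 = 29
σ = (4, 2, 3, 1): 2 + 25 + 20 + 6 = 53
σ = (4, 3, 1, 2): 2 + 20 + (-1) + 24 = 45
σ = (4, 3, 2, 1): 2 + 20 + (-9) + 6 = 19
Optimal value attained by: σ = (4, 1, 2, 3).
Answer: det⊕(M) = 9; verdict: NONSINGULAR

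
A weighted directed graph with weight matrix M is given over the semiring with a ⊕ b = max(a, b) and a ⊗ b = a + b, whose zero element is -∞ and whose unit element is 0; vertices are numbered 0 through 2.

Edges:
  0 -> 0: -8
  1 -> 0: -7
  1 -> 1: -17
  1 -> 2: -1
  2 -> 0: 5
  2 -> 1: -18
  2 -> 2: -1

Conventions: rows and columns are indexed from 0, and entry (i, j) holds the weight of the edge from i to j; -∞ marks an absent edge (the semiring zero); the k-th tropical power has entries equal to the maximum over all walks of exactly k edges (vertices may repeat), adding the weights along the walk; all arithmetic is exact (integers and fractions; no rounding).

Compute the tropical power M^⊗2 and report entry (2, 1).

M^⊗2:
  [-16, -∞, -∞]
  [4, -19, -2]
  [4, -19, -2]
Key observation: the optimum is the walk 2->2->1, with weight (-1) + (-18) = -19.
Optimal value attained by: walk 2->2->1.
Answer: (M^⊗2)[2][1] = -19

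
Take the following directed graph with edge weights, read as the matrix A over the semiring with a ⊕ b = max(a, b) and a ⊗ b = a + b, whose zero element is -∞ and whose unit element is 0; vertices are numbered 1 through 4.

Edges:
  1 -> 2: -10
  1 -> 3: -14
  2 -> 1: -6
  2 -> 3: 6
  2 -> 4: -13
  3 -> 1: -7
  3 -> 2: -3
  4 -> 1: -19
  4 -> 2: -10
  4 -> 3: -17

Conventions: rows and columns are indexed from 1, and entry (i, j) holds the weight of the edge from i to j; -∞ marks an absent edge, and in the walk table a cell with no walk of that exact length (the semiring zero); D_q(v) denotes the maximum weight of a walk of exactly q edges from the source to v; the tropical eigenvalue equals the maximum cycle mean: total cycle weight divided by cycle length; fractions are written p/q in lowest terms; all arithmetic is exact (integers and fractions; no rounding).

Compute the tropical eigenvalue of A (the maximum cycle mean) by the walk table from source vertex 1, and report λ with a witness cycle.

q=0: [0, -∞, -∞, -∞]
q=1: [-∞, -10, -14, -∞]
q=2: [-16, -17, -4, -23]
q=3: [-11, -7, -11, -30]
q=4: [-13, -14, -1, -20]
Optimal cycle mean attained by: cycle 2->3->2, total 6 + (-3), length 2.
Answer: λ = 3/2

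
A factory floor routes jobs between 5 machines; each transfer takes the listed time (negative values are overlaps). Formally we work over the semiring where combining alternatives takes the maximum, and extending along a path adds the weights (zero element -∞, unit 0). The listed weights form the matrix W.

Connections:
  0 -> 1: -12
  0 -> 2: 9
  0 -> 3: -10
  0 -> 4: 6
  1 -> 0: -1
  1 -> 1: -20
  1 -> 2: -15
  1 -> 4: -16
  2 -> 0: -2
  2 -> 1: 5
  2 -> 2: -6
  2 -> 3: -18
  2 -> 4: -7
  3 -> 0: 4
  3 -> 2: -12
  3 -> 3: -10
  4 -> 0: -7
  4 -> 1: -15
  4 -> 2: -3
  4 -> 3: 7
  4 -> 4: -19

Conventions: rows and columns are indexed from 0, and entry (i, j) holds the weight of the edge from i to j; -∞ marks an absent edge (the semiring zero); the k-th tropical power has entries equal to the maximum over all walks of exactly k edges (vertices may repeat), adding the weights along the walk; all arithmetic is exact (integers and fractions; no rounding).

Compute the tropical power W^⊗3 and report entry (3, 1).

W^⊗2:
  [7, 14, 3, 13, 2]
  [-17, -10, 8, -9, 5]
  [4, -1, 7, 0, 4]
  [-6, -7, 13, -6, 10]
  [11, 2, 2, -3, -1]
W^⊗3:
  [17, 8, 16, 9, 13]
  [6, 13, 2, 12, 1]
  [5, 12, 13, 11, 10]
  [11, 18, 7, 17, 6]
  [1, 7, 20, 6, 17]
Key observation: the optimum is the walk 3->0->2->1, with weight 4 + 9 + 5 = 18.
Optimal value attained by: walk 3->0->2->1.
Answer: (W^⊗3)[3][1] = 18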